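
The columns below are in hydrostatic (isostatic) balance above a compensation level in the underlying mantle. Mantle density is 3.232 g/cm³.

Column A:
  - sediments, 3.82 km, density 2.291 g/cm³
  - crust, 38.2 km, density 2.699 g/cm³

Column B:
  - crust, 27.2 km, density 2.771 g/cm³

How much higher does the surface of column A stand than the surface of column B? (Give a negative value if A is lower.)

3.53 km

For any compensation level in the mantle, the mantle terms cancel and isostasy reduces to e = (Σt_A − Σt_B) − (Σ(ρt)_A − Σ(ρt)_B) / ρ_m.
Σt_A = 42.02 km; Σt_B = 27.2 km; Σ(ρt)_A = 111.85342; Σ(ρt)_B = 75.3712 (in km·g/cm³).
e = (42.02 − 27.2) − (111.85342 − 75.3712) / 3.232 = 3.53 km.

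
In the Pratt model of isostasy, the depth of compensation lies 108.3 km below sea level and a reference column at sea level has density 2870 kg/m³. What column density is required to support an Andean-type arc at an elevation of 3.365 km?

Pratt balance: ρ_ref D = ρ (D + h).
ρ = ρ_ref D/(D + h) = 2870 × 108.3 km/(108.3 km + 3.365 km) = 2780 kg/m³.

2780 kg/m³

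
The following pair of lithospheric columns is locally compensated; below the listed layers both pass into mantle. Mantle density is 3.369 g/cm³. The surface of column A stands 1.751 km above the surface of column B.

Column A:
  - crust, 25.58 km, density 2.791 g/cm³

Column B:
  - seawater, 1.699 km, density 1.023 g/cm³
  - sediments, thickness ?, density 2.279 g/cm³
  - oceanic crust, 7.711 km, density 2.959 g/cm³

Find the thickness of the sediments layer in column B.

1.6 km

Take the compensation level at the base of the deeper column (depth z_c below the surface of column A) and equate Σ ρ_i t_i down to z_c; mantle fills any gap and the z_c terms cancel.
Column A: 25.58×2.791 + (z_c − 25.58)×3.369
Column B: 1.751×0 + 1.699×1.023 + x×2.279 + 7.711×2.959 + (z_c − 1.751 − 9.41 − x)×3.369
The z_c×3.369 term appears on both sides and cancels. Collect the known terms of each column as K = Σ(ρt)_known − 3.369 × (depth of known layers): K_A = 71.39378 − 3.369×25.58 = −14.78524; K_B = 24.554926 − 3.369×(1.751 + 9.41) = −13.046483.
Balance: K_A = K_B − x×(3.369 − 2.279), so x = (K_B − K_A)/(3.369 − 2.279) = 1.73876/1.09 = 1.6 km.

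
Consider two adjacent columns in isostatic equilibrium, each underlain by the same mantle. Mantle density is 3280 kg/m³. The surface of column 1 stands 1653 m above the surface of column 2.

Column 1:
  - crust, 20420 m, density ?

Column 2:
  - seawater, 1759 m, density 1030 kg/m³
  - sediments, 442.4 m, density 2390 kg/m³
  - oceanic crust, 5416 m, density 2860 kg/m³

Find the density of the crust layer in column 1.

Take the compensation level at the base of the deeper column (depth z_c below the surface of column 1) and equate Σ ρ_i t_i down to z_c; mantle fills any gap and the z_c terms cancel.
Column 1: 20420×ρ + (z_c − 20420)×3280
Column 2: 1653×0 + 1759×1030 + 442.4×2390 + 5416×2860 + (z_c − 1653 − 7617.4)×3280
The z_c×3280 term appears on both sides and cancels. Collect the known terms of each column as K = Σ(ρt)_known − 3280 × (depth of known layers): K_1 = 0 − 3280×20420 = −66977600; K_2 = 18358866 − 3280×(1653 + 7617.4) = −12048046.
Balance: K_1 + 20420×ρ = K_2, so ρ = (K_2 − K_1)/20420 = 54929600/20420 = 2690 kg/m³.

2690 kg/m³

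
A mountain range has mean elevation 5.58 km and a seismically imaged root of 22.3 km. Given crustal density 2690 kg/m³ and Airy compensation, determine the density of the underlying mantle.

3360 kg/m³

Airy balance: ρ_c h = (ρ_m − ρ_c) r → ρ_m = ρ_c (1 + h/r).
ρ_m = 2690 × (1 + 5.58 km/22.3 km) = 3360 kg/m³.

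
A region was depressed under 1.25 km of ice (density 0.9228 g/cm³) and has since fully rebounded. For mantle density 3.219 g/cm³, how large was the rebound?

Removing the load lets mantle flow back in; uplift u satisfies ρ_ice t = ρ_m u.
u = t ρ_ice/ρ_m = 1.25 km × 0.9228/3.219 = 0.358 km.

0.358 km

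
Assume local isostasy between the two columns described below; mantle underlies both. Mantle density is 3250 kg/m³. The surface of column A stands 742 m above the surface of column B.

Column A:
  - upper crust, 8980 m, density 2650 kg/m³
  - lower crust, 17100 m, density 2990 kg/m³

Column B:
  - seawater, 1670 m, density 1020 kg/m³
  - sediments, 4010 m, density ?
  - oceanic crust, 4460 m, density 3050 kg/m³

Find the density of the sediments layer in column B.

Take the compensation level at the base of the deeper column (depth z_c below the surface of column A) and equate Σ ρ_i t_i down to z_c; mantle fills any gap and the z_c terms cancel.
Column A: 8980×2650 + 17100×2990 + (z_c − 26080)×3250
Column B: 742×0 + 1670×1020 + 4010×ρ + 4460×3050 + (z_c − 742 − 10140)×3250
The z_c×3250 term appears on both sides and cancels. Collect the known terms of each column as K = Σ(ρt)_known − 3250 × (depth of known layers): K_A = 74926000 − 3250×26080 = −9834000; K_B = 15306400 − 3250×(742 + 10140) = −20060100.
Balance: K_A = K_B + 4010×ρ, so ρ = (K_A − K_B)/4010 = 10226100/4010 = 2550 kg/m³.

2550 kg/m³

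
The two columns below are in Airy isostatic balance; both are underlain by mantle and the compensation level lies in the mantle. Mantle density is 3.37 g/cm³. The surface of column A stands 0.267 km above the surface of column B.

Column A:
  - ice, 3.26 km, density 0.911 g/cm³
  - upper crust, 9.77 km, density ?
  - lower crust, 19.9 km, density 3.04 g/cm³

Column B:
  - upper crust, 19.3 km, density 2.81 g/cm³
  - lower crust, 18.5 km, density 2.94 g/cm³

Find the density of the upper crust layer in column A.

2.85 g/cm³

Take the compensation level at the base of the deeper column (depth z_c below the surface of column A) and equate Σ ρ_i t_i down to z_c; mantle fills any gap and the z_c terms cancel.
Column A: 3.26×0.911 + 9.77×ρ + 19.9×3.04 + (z_c − 32.93)×3.37
Column B: 0.267×0 + 19.3×2.81 + 18.5×2.94 + (z_c − 0.267 − 37.8)×3.37
The z_c×3.37 term appears on both sides and cancels. Collect the known terms of each column as K = Σ(ρt)_known − 3.37 × (depth of known layers): K_A = 63.46586 − 3.37×32.93 = −47.50824; K_B = 108.623 − 3.37×(0.267 + 37.8) = −19.66279.
Balance: K_A + 9.77×ρ = K_B, so ρ = (K_B − K_A)/9.77 = 27.8454/9.77 = 2.85 g/cm³.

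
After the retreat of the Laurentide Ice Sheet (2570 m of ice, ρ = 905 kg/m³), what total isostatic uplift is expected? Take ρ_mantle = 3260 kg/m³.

Removing the load lets mantle flow back in; uplift u satisfies ρ_ice t = ρ_m u.
u = t ρ_ice/ρ_m = 2570 m × 905/3260 = 713 m.

713 m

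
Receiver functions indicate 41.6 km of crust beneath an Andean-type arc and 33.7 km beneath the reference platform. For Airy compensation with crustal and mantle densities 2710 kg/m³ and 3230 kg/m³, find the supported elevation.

1.27 km

Excess crust Δ = 41.6 km − 33.7 km = 7.9 km, split between elevation h and root r with h + r = Δ.
Airy balance ρ_c h = (ρ_m − ρ_c) r gives r = h ρ_c/(ρ_m − ρ_c), so h (1 + ρ_c/(ρ_m − ρ_c)) = Δ, i.e. h = Δ (ρ_m − ρ_c)/ρ_m.
h = 7.9 km × 520/3230 = 1.27 km.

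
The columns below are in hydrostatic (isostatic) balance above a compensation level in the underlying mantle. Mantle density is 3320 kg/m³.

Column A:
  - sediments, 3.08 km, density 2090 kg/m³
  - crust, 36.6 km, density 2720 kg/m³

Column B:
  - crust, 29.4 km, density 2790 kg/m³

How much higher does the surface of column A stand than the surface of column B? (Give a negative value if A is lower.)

3.06 km

For any compensation level in the mantle, the mantle terms cancel and isostasy reduces to e = (Σt_A − Σt_B) − (Σ(ρt)_A − Σ(ρt)_B) / ρ_m.
Σt_A = 39.68 km; Σt_B = 29.4 km; Σ(ρt)_A = 105989.2; Σ(ρt)_B = 82026 (in km·kg/m³).
e = (39.68 − 29.4) − (105989.2 − 82026) / 3320 = 3.06 km.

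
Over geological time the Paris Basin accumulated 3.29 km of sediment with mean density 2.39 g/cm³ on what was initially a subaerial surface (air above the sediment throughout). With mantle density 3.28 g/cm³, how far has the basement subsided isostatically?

2.4 km

Subaerial load: s = t ρ_sed / ρ_m = 3.29 km × 2.39/3.28 = 2.4 km.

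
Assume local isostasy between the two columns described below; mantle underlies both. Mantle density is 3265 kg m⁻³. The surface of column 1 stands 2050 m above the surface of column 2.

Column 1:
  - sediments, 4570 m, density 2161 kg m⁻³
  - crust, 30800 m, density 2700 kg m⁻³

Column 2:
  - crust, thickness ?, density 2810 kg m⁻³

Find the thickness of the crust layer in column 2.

34600 m

Take the compensation level at the base of the deeper column (depth z_c below the surface of column 1) and equate Σ ρ_i t_i down to z_c; mantle fills any gap and the z_c terms cancel.
Column 1: 4570×2161 + 30800×2700 + (z_c − 35370)×3265
Column 2: 2050×0 + x×2810 + (z_c − 2050 − 0 − x)×3265
The z_c×3265 term appears on both sides and cancels. Collect the known terms of each column as K = Σ(ρt)_known − 3265 × (depth of known layers): K_1 = 93035770 − 3265×35370 = −22447280; K_2 = 0 − 3265×(2050 + 0) = −6693250.
Balance: K_1 = K_2 − x×(3265 − 2810), so x = (K_2 − K_1)/(3265 − 2810) = 15754000/455 = 34600 m.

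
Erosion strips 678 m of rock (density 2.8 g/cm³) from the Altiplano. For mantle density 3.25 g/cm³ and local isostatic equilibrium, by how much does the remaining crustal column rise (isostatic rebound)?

584 m

Unloading: uplift u = e ρ_c/ρ_m = 678 m × 2.8/3.25 = 584 m.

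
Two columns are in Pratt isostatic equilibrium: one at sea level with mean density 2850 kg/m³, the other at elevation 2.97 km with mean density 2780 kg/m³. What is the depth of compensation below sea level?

ρ_ref D = ρ (D + h) → D (ρ_ref − ρ) = ρ h.
D = ρ h/(ρ_ref − ρ) = 2780 × 2.97 km/(2850 − 2780) = 118 km.

118 km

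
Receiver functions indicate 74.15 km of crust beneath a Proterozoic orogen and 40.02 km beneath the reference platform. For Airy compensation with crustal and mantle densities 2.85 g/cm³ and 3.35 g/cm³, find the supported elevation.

Excess crust Δ = 74.15 km − 40.02 km = 34.13 km, split between elevation h and root r with h + r = Δ.
Airy balance ρ_c h = (ρ_m − ρ_c) r gives r = h ρ_c/(ρ_m − ρ_c), so h (1 + ρ_c/(ρ_m − ρ_c)) = Δ, i.e. h = Δ (ρ_m − ρ_c)/ρ_m.
h = 34.13 km × 0.5/3.35 = 5.09 km.

5.09 km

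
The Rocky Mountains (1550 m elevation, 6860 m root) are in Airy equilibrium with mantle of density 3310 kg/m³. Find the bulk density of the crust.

ρ_c h = (ρ_m − ρ_c) r → ρ_c (h + r) = ρ_m r → ρ_c = ρ_m r / (h + r).
ρ_c = 3310 × 6860 m / (1550 m + 6860 m) = 2700 kg/m³.

2700 kg/m³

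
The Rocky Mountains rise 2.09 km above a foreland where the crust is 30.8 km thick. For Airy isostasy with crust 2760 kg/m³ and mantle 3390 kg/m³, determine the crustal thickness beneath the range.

42 km

Root depth r = h ρ_c / (ρ_m − ρ_c) = 2.09 km × 2760 / 630 = 9.156 km.
Total thickness = T + h + r = 30.8 km + 2.09 km + 9.156 km = 42 km.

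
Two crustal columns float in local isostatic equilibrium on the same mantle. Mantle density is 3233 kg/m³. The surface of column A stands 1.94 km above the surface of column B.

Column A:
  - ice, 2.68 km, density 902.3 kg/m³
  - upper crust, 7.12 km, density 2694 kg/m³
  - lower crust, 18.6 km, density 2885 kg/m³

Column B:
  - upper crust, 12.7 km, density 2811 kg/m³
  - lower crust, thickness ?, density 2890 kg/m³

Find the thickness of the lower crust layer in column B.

Take the compensation level at the base of the deeper column (depth z_c below the surface of column A) and equate Σ ρ_i t_i down to z_c; mantle fills any gap and the z_c terms cancel.
Column A: 2.68×902.3 + 7.12×2694 + 18.6×2885 + (z_c − 28.4)×3233
Column B: 1.94×0 + 12.7×2811 + x×2890 + (z_c − 1.94 − 12.7 − x)×3233
The z_c×3233 term appears on both sides and cancels. Collect the known terms of each column as K = Σ(ρt)_known − 3233 × (depth of known layers): K_A = 75260.444 − 3233×28.4 = −16556.756; K_B = 35699.7 − 3233×(1.94 + 12.7) = −11631.42.
Balance: K_A = K_B − x×(3233 − 2890), so x = (K_B − K_A)/(3233 − 2890) = 4925.34/343 = 14.4 km.

14.4 km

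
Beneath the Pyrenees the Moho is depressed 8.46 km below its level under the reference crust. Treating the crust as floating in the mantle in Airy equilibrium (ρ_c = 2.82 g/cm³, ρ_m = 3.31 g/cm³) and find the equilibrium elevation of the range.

1.47 km

By Archimedes' principle applied to the lithosphere: ρ_c h = (ρ_m − ρ_c) r.
h = r (ρ_m − ρ_c) / ρ_c = 8.46 km × (3.31 − 2.82) / 2.82 = 1.47 km.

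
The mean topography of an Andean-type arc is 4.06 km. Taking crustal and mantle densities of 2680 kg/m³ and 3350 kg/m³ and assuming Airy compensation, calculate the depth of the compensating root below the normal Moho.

By Archimedes' principle applied to the lithosphere: the weight of the topography is balanced by the buoyancy of the root, ρ_c h = (ρ_m − ρ_c) r.
r = h · ρ_c / (ρ_m − ρ_c) = 4.06 km × 2680 / (3350 − 2680) = 16.2 km.

16.2 km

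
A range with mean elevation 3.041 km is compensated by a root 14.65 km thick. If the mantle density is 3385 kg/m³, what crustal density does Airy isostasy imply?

ρ_c h = (ρ_m − ρ_c) r → ρ_c (h + r) = ρ_m r → ρ_c = ρ_m r / (h + r).
ρ_c = 3385 × 14.65 km / (3.041 km + 14.65 km) = 2800 kg/m³.

2800 kg/m³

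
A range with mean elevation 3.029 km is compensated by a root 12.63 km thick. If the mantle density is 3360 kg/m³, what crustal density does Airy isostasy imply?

ρ_c h = (ρ_m − ρ_c) r → ρ_c (h + r) = ρ_m r → ρ_c = ρ_m r / (h + r).
ρ_c = 3360 × 12.63 km / (3.029 km + 12.63 km) = 2710 kg/m³.

2710 kg/m³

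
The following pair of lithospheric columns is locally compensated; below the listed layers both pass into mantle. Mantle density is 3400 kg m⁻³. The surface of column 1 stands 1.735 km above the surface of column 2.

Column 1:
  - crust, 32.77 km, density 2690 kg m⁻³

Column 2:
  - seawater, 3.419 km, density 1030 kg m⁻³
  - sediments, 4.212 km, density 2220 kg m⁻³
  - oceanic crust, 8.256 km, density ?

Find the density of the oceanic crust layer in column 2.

Take the compensation level at the base of the deeper column (depth z_c below the surface of column 1) and equate Σ ρ_i t_i down to z_c; mantle fills any gap and the z_c terms cancel.
Column 1: 32.77×2690 + (z_c − 32.77)×3400
Column 2: 1.735×0 + 3.419×1030 + 4.212×2220 + 8.256×ρ + (z_c − 1.735 − 15.887)×3400
The z_c×3400 term appears on both sides and cancels. Collect the known terms of each column as K = Σ(ρt)_known − 3400 × (depth of known layers): K_1 = 88151.3 − 3400×32.77 = −23266.7; K_2 = 12872.21 − 3400×(1.735 + 15.887) = −47042.59.
Balance: K_1 = K_2 + 8.256×ρ, so ρ = (K_1 − K_2)/8.256 = 23775.9/8.256 = 2880 kg m⁻³.

2880 kg m⁻³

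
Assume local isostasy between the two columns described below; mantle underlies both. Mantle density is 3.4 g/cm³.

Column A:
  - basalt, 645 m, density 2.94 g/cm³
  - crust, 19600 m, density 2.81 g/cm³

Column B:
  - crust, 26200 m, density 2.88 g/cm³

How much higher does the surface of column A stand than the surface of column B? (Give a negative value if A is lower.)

For any compensation level in the mantle, the mantle terms cancel and isostasy reduces to e = (Σt_A − Σt_B) − (Σ(ρt)_A − Σ(ρt)_B) / ρ_m.
Σt_A = 20245 m; Σt_B = 26200 m; Σ(ρt)_A = 56972.3; Σ(ρt)_B = 75456 (in m·g/cm³).
e = (20245 − 26200) − (56972.3 − 75456) / 3.4 = −519 m.

−519 m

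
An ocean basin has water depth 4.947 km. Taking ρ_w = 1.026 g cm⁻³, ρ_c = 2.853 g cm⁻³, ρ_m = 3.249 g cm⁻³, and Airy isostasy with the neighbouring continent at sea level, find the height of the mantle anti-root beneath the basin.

22.8 km

Equating mass per unit area of the two columns: replacing crust with seawater at the top is compensated by replacing crust with mantle at the base: d (ρ_c − ρ_w) = a (ρ_m − ρ_c).
a = d (ρ_c − ρ_w)/(ρ_m − ρ_c) = 4.947 km × 1.827/0.396 = 22.8 km.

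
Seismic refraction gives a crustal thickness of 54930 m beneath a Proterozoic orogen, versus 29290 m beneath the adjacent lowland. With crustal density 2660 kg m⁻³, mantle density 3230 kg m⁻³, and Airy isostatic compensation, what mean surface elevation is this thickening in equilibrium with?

4520 m

Excess crust Δ = 54930 m − 29290 m = 25640 m, split between elevation h and root r with h + r = Δ.
Airy balance ρ_c h = (ρ_m − ρ_c) r gives r = h ρ_c/(ρ_m − ρ_c), so h (1 + ρ_c/(ρ_m − ρ_c)) = Δ, i.e. h = Δ (ρ_m − ρ_c)/ρ_m.
h = 25640 m × 570/3230 = 4520 m.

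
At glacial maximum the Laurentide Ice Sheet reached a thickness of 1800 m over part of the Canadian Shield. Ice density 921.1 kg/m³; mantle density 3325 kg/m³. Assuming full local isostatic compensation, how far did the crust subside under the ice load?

By Archimedes' principle applied to the lithosphere: the ice load ρ_ice t is balanced by mantle displaced below, ρ_m s.
s = t ρ_ice / ρ_m = 1800 m × 921.1/3325 = 499 m.

499 m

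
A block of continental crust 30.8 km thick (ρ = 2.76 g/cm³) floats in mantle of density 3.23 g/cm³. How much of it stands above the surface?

Floating equilibrium: submerged depth d = t ρ_obj/ρ_fluid = 30.8 km × 2.76/3.23 = 26.32 km.
Freeboard = t − d = 30.8 km − 26.32 km = 4.48 km.

4.48 km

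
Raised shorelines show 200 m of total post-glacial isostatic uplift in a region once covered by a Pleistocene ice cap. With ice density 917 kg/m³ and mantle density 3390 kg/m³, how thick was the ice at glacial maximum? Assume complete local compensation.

739 m

u = t ρ_ice/ρ_m → t = u ρ_m/ρ_ice = 200 m × 3390/917 = 739 m.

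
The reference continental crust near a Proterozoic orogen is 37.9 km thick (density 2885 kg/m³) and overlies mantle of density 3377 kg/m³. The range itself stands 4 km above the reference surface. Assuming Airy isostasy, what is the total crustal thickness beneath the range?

65.4 km

Root depth r = h ρ_c / (ρ_m − ρ_c) = 4 km × 2885 / 492 = 23.46 km.
Total thickness = T + h + r = 37.9 km + 4 km + 23.46 km = 65.4 km.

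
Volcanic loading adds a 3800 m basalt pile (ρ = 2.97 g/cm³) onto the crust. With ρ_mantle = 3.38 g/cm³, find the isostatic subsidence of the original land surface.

3340 m

Subaerial loading: s = t ρ_load / ρ_m.
s = 3800 m × 2.97/3.38 = 3340 m.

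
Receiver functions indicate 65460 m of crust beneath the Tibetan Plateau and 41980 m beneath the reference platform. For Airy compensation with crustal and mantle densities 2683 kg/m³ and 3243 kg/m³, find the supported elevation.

4050 m

Excess crust Δ = 65460 m − 41980 m = 23480 m, split between elevation h and root r with h + r = Δ.
Airy balance ρ_c h = (ρ_m − ρ_c) r gives r = h ρ_c/(ρ_m − ρ_c), so h (1 + ρ_c/(ρ_m − ρ_c)) = Δ, i.e. h = Δ (ρ_m − ρ_c)/ρ_m.
h = 23480 m × 560/3243 = 4050 m.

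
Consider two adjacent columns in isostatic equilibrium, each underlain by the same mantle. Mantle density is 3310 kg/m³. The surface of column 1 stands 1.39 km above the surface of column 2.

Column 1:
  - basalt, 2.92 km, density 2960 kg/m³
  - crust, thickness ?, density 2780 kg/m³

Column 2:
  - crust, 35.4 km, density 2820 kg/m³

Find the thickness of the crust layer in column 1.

Take the compensation level at the base of the deeper column (depth z_c below the surface of column 1) and equate Σ ρ_i t_i down to z_c; mantle fills any gap and the z_c terms cancel.
Column 1: 2.92×2960 + x×2780 + (z_c − 2.92 − x)×3310
Column 2: 1.39×0 + 35.4×2820 + (z_c − 1.39 − 35.4)×3310
The z_c×3310 term appears on both sides and cancels. Collect the known terms of each column as K = Σ(ρt)_known − 3310 × (depth of known layers): K_1 = 8643.2 − 3310×2.92 = −1022; K_2 = 99828 − 3310×(1.39 + 35.4) = −21946.9.
Balance: K_1 − x×(3310 − 2780) = K_2, so x = (K_1 − K_2)/(3310 − 2780) = 20924.9/530 = 39.5 km.

39.5 km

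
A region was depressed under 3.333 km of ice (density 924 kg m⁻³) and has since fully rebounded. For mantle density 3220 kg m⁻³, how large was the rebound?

0.956 km

Removing the load lets mantle flow back in; uplift u satisfies ρ_ice t = ρ_m u.
u = t ρ_ice/ρ_m = 3.333 km × 924/3220 = 0.956 km.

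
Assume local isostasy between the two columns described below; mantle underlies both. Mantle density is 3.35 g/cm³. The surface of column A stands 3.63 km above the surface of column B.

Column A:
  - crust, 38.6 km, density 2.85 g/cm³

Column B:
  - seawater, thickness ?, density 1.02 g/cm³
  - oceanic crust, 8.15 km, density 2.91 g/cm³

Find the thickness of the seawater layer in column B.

1.53 km

Take the compensation level at the base of the deeper column (depth z_c below the surface of column A) and equate Σ ρ_i t_i down to z_c; mantle fills any gap and the z_c terms cancel.
Column A: 38.6×2.85 + (z_c − 38.6)×3.35
Column B: 3.63×0 + x×1.02 + 8.15×2.91 + (z_c − 3.63 − 8.15 − x)×3.35
The z_c×3.35 term appears on both sides and cancels. Collect the known terms of each column as K = Σ(ρt)_known − 3.35 × (depth of known layers): K_A = 110.01 − 3.35×38.6 = −19.3; K_B = 23.7165 − 3.35×(3.63 + 8.15) = −15.7465.
Balance: K_A = K_B − x×(3.35 − 1.02), so x = (K_B − K_A)/(3.35 − 1.02) = 3.5535/2.33 = 1.53 km.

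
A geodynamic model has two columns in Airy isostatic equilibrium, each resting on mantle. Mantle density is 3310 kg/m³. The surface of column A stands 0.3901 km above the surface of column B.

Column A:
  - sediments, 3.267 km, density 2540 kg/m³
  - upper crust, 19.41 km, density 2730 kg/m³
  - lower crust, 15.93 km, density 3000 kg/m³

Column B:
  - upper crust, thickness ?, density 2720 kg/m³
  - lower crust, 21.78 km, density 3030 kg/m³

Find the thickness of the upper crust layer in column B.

19.2 km

Take the compensation level at the base of the deeper column (depth z_c below the surface of column A) and equate Σ ρ_i t_i down to z_c; mantle fills any gap and the z_c terms cancel.
Column A: 3.267×2540 + 19.41×2730 + 15.93×3000 + (z_c − 38.607)×3310
Column B: 0.3901×0 + x×2720 + 21.78×3030 + (z_c − 0.3901 − 21.78 − x)×3310
The z_c×3310 term appears on both sides and cancels. Collect the known terms of each column as K = Σ(ρt)_known − 3310 × (depth of known layers): K_A = 109077.48 − 3310×38.607 = −18711.69; K_B = 65993.4 − 3310×(0.3901 + 21.78) = −7389.631.
Balance: K_A = K_B − x×(3310 − 2720), so x = (K_B − K_A)/(3310 − 2720) = 11322.1/590 = 19.2 km.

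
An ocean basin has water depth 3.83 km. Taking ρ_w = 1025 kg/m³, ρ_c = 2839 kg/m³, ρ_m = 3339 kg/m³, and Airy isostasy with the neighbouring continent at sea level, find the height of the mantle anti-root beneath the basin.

In Airy isostatic equilibrium: replacing crust with seawater at the top is compensated by replacing crust with mantle at the base: d (ρ_c − ρ_w) = a (ρ_m − ρ_c).
a = d (ρ_c − ρ_w)/(ρ_m − ρ_c) = 3.83 km × 1814/500 = 13.9 km.

13.9 km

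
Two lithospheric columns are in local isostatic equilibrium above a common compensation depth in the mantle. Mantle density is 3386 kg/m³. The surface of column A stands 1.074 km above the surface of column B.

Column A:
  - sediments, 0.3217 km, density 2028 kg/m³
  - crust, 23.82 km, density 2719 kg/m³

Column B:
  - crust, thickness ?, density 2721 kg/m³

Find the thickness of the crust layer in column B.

Take the compensation level at the base of the deeper column (depth z_c below the surface of column A) and equate Σ ρ_i t_i down to z_c; mantle fills any gap and the z_c terms cancel.
Column A: 0.3217×2028 + 23.82×2719 + (z_c − 24.1417)×3386
Column B: 1.074×0 + x×2721 + (z_c − 1.074 − 0 − x)×3386
The z_c×3386 term appears on both sides and cancels. Collect the known terms of each column as K = Σ(ρt)_known − 3386 × (depth of known layers): K_A = 65418.9876 − 3386×24.1417 = −16324.8086; K_B = 0 − 3386×(1.074 + 0) = −3636.564.
Balance: K_A = K_B − x×(3386 − 2721), so x = (K_B − K_A)/(3386 − 2721) = 12688.2/665 = 19.1 km.

19.1 km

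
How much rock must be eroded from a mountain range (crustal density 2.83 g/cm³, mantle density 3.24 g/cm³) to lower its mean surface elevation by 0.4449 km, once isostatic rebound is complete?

3.52 km

Net drop Δ = e − u = e − e ρ_c/ρ_m = e (ρ_m − ρ_c)/ρ_m.
e = Δ ρ_m/(ρ_m − ρ_c) = 0.4449 km × 3.24/0.41 = 3.52 km.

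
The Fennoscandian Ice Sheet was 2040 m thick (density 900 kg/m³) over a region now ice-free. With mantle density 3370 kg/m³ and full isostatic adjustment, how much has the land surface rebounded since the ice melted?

Removing the load lets mantle flow back in; uplift u satisfies ρ_ice t = ρ_m u.
u = t ρ_ice/ρ_m = 2040 m × 900/3370 = 545 m.

545 m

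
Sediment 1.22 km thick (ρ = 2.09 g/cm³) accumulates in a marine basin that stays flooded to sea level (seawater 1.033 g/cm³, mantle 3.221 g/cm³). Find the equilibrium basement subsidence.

0.589 km

Submarine loading: the sediment displaces seawater, and the subsidence is in turn flooded, so s (ρ_m − ρ_w) = t (ρ_sed − ρ_w).
s = 1.22 km × (2.09 − 1.033) / (3.221 − 1.033) = 0.589 km.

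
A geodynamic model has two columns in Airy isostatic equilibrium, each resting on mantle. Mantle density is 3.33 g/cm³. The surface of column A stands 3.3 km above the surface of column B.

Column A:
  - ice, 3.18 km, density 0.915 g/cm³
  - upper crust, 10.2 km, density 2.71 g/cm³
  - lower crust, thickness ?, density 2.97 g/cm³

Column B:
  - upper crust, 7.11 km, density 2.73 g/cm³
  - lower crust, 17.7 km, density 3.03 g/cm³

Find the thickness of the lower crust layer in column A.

18.2 km

Take the compensation level at the base of the deeper column (depth z_c below the surface of column A) and equate Σ ρ_i t_i down to z_c; mantle fills any gap and the z_c terms cancel.
Column A: 3.18×0.915 + 10.2×2.71 + x×2.97 + (z_c − 13.38 − x)×3.33
Column B: 3.3×0 + 7.11×2.73 + 17.7×3.03 + (z_c − 3.3 − 24.81)×3.33
The z_c×3.33 term appears on both sides and cancels. Collect the known terms of each column as K = Σ(ρt)_known − 3.33 × (depth of known layers): K_A = 30.5517 − 3.33×13.38 = −14.0037; K_B = 73.0413 − 3.33×(3.3 + 24.81) = −20.565.
Balance: K_A − x×(3.33 − 2.97) = K_B, so x = (K_A − K_B)/(3.33 − 2.97) = 6.5613/0.36 = 18.2 km.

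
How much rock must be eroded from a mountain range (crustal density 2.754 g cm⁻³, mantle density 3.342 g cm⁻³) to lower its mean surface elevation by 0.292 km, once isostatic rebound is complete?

1.66 km

Net drop Δ = e − u = e − e ρ_c/ρ_m = e (ρ_m − ρ_c)/ρ_m.
e = Δ ρ_m/(ρ_m − ρ_c) = 0.292 km × 3.342/0.588 = 1.66 km.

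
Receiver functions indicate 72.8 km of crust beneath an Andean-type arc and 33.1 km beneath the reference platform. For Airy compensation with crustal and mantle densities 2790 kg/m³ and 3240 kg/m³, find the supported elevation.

Excess crust Δ = 72.8 km − 33.1 km = 39.7 km, split between elevation h and root r with h + r = Δ.
Airy balance ρ_c h = (ρ_m − ρ_c) r gives r = h ρ_c/(ρ_m − ρ_c), so h (1 + ρ_c/(ρ_m − ρ_c)) = Δ, i.e. h = Δ (ρ_m − ρ_c)/ρ_m.
h = 39.7 km × 450/3240 = 5.51 km.

5.51 km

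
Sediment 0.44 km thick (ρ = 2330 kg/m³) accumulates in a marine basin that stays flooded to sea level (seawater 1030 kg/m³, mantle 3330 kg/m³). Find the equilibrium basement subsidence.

0.249 km

Submarine loading: the sediment displaces seawater, and the subsidence is in turn flooded, so s (ρ_m − ρ_w) = t (ρ_sed − ρ_w).
s = 0.44 km × (2330 − 1030) / (3330 − 1030) = 0.249 km.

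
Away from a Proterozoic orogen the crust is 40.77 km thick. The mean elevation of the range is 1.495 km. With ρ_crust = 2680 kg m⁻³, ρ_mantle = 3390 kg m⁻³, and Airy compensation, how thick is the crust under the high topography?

Root depth r = h ρ_c / (ρ_m − ρ_c) = 1.495 km × 2680 / 710 = 5.643 km.
Total thickness = T + h + r = 40.77 km + 1.495 km + 5.643 km = 47.9 km.

47.9 km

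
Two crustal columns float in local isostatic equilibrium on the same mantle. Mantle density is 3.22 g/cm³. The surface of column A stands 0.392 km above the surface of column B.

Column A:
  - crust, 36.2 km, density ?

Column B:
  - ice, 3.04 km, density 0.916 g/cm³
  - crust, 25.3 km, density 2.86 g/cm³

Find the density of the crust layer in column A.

2.74 g/cm³

Take the compensation level at the base of the deeper column (depth z_c below the surface of column A) and equate Σ ρ_i t_i down to z_c; mantle fills any gap and the z_c terms cancel.
Column A: 36.2×ρ + (z_c − 36.2)×3.22
Column B: 0.392×0 + 3.04×0.916 + 25.3×2.86 + (z_c − 0.392 − 28.34)×3.22
The z_c×3.22 term appears on both sides and cancels. Collect the known terms of each column as K = Σ(ρt)_known − 3.22 × (depth of known layers): K_A = 0 − 3.22×36.2 = −116.564; K_B = 75.14264 − 3.22×(0.392 + 28.34) = −17.3744.
Balance: K_A + 36.2×ρ = K_B, so ρ = (K_B − K_A)/36.2 = 99.1896/36.2 = 2.74 g/cm³.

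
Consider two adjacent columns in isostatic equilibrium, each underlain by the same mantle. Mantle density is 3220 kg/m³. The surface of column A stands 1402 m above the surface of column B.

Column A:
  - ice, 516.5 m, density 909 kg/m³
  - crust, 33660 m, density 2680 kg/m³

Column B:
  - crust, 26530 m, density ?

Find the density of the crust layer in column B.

Take the compensation level at the base of the deeper column (depth z_c below the surface of column A) and equate Σ ρ_i t_i down to z_c; mantle fills any gap and the z_c terms cancel.
Column A: 516.5×909 + 33660×2680 + (z_c − 34176.5)×3220
Column B: 1402×0 + 26530×ρ + (z_c − 1402 − 26530)×3220
The z_c×3220 term appears on both sides and cancels. Collect the known terms of each column as K = Σ(ρt)_known − 3220 × (depth of known layers): K_A = 90678298.5 − 3220×34176.5 = −19370031.5; K_B = 0 − 3220×(1402 + 26530) = −89941040.
Balance: K_A = K_B + 26530×ρ, so ρ = (K_A − K_B)/26530 = 70571000/26530 = 2660 kg/m³.

2660 kg/m³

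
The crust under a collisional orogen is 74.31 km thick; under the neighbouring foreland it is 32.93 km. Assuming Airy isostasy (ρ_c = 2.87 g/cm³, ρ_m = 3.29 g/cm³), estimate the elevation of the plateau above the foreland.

Excess crust Δ = 74.31 km − 32.93 km = 41.38 km, split between elevation h and root r with h + r = Δ.
Airy balance ρ_c h = (ρ_m − ρ_c) r gives r = h ρ_c/(ρ_m − ρ_c), so h (1 + ρ_c/(ρ_m − ρ_c)) = Δ, i.e. h = Δ (ρ_m − ρ_c)/ρ_m.
h = 41.38 km × 0.42/3.29 = 5.28 km.

5.28 km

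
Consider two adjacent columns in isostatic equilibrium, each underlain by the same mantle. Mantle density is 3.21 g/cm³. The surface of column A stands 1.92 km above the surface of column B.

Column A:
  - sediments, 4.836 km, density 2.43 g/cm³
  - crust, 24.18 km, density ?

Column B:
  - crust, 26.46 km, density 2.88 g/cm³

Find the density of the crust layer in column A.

2.75 g/cm³

Take the compensation level at the base of the deeper column (depth z_c below the surface of column A) and equate Σ ρ_i t_i down to z_c; mantle fills any gap and the z_c terms cancel.
Column A: 4.836×2.43 + 24.18×ρ + (z_c − 29.016)×3.21
Column B: 1.92×0 + 26.46×2.88 + (z_c − 1.92 − 26.46)×3.21
The z_c×3.21 term appears on both sides and cancels. Collect the known terms of each column as K = Σ(ρt)_known − 3.21 × (depth of known layers): K_A = 11.75148 − 3.21×29.016 = −81.38988; K_B = 76.2048 − 3.21×(1.92 + 26.46) = −14.895.
Balance: K_A + 24.18×ρ = K_B, so ρ = (K_B − K_A)/24.18 = 66.4949/24.18 = 2.75 g/cm³.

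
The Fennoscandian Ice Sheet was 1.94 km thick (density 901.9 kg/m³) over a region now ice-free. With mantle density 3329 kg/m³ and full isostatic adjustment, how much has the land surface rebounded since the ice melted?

0.526 km

Removing the load lets mantle flow back in; uplift u satisfies ρ_ice t = ρ_m u.
u = t ρ_ice/ρ_m = 1.94 km × 901.9/3329 = 0.526 km.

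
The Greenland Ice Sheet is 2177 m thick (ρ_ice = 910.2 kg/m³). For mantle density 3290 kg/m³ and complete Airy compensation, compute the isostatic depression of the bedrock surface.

In Airy isostatic equilibrium: the ice load ρ_ice t is balanced by mantle displaced below, ρ_m s.
s = t ρ_ice / ρ_m = 2177 m × 910.2/3290 = 602 m.

602 m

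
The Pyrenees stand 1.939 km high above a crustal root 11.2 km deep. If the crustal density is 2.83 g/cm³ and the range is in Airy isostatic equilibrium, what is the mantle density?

3.32 g/cm³

Airy balance: ρ_c h = (ρ_m − ρ_c) r → ρ_m = ρ_c (1 + h/r).
ρ_m = 2.83 × (1 + 1.939 km/11.2 km) = 3.32 g/cm³.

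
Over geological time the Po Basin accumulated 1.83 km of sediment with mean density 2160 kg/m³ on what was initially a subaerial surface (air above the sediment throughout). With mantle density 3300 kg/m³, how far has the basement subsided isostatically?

1.2 km

Subaerial load: s = t ρ_sed / ρ_m = 1.83 km × 2160/3300 = 1.2 km.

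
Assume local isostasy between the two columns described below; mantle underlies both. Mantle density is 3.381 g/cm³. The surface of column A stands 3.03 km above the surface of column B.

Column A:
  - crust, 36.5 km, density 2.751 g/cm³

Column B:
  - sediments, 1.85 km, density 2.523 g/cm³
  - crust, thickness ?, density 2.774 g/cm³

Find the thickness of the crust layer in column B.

18.4 km

Take the compensation level at the base of the deeper column (depth z_c below the surface of column A) and equate Σ ρ_i t_i down to z_c; mantle fills any gap and the z_c terms cancel.
Column A: 36.5×2.751 + (z_c − 36.5)×3.381
Column B: 3.03×0 + 1.85×2.523 + x×2.774 + (z_c − 3.03 − 1.85 − x)×3.381
The z_c×3.381 term appears on both sides and cancels. Collect the known terms of each column as K = Σ(ρt)_known − 3.381 × (depth of known layers): K_A = 100.4115 − 3.381×36.5 = −22.995; K_B = 4.66755 − 3.381×(3.03 + 1.85) = −11.83173.
Balance: K_A = K_B − x×(3.381 − 2.774), so x = (K_B − K_A)/(3.381 − 2.774) = 11.1633/0.607 = 18.4 km.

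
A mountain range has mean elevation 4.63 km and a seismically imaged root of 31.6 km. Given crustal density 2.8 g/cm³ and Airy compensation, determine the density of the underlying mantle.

Airy balance: ρ_c h = (ρ_m − ρ_c) r → ρ_m = ρ_c (1 + h/r).
ρ_m = 2.8 × (1 + 4.63 km/31.6 km) = 3.21 g/cm³.

3.21 g/cm³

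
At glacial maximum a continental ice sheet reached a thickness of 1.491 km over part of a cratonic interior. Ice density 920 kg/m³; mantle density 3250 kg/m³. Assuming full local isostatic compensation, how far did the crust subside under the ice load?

By Archimedes' principle applied to the lithosphere: the ice load ρ_ice t is balanced by mantle displaced below, ρ_m s.
s = t ρ_ice / ρ_m = 1.491 km × 920/3250 = 0.422 km.

0.422 km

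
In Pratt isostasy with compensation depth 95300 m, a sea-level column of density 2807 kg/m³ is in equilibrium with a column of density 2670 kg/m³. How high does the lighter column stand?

ρ_ref D = ρ (D + h) → h = D (ρ_ref − ρ)/ρ.
h = 95300 m × (2807 − 2670)/2670 = 4890 m.

4890 m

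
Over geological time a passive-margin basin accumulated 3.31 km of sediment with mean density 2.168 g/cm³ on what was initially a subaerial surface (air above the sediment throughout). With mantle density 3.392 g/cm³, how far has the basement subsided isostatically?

2.12 km

Subaerial load: s = t ρ_sed / ρ_m = 3.31 km × 2.168/3.392 = 2.12 km.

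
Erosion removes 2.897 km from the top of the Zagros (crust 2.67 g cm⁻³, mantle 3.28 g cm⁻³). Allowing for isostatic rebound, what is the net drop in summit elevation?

Rebound u = e ρ_c/ρ_m = 2.897 km × 2.67/3.28 = 2.358 km.
Net surface drop = e − u = 2.897 km − 2.358 km = e (ρ_m − ρ_c)/ρ_m = 0.539 km.

0.539 km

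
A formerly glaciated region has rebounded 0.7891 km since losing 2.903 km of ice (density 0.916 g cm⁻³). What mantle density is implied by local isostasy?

ρ_m = ρ_ice t / u = 0.916 × 2.903 km/0.7891 km = 3.37 g cm⁻³.

3.37 g cm⁻³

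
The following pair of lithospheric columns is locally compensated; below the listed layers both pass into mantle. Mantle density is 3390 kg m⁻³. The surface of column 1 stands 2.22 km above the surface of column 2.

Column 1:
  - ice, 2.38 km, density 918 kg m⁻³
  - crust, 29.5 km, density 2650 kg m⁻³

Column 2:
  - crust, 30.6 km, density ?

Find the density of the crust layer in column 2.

Take the compensation level at the base of the deeper column (depth z_c below the surface of column 1) and equate Σ ρ_i t_i down to z_c; mantle fills any gap and the z_c terms cancel.
Column 1: 2.38×918 + 29.5×2650 + (z_c − 31.88)×3390
Column 2: 2.22×0 + 30.6×ρ + (z_c − 2.22 − 30.6)×3390
The z_c×3390 term appears on both sides and cancels. Collect the known terms of each column as K = Σ(ρt)_known − 3390 × (depth of known layers): K_1 = 80359.84 − 3390×31.88 = −27713.36; K_2 = 0 − 3390×(2.22 + 30.6) = −111259.8.
Balance: K_1 = K_2 + 30.6×ρ, so ρ = (K_1 − K_2)/30.6 = 83546.4/30.6 = 2730 kg m⁻³.

2730 kg m⁻³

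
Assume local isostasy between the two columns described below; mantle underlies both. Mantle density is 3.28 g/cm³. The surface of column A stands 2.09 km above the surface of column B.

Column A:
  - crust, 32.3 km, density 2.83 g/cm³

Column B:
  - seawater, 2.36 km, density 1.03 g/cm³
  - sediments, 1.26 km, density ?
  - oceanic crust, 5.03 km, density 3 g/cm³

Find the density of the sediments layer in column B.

Take the compensation level at the base of the deeper column (depth z_c below the surface of column A) and equate Σ ρ_i t_i down to z_c; mantle fills any gap and the z_c terms cancel.
Column A: 32.3×2.83 + (z_c − 32.3)×3.28
Column B: 2.09×0 + 2.36×1.03 + 1.26×ρ + 5.03×3 + (z_c − 2.09 − 8.65)×3.28
The z_c×3.28 term appears on both sides and cancels. Collect the known terms of each column as K = Σ(ρt)_known − 3.28 × (depth of known layers): K_A = 91.409 − 3.28×32.3 = −14.535; K_B = 17.5208 − 3.28×(2.09 + 8.65) = −17.7064.
Balance: K_A = K_B + 1.26×ρ, so ρ = (K_A − K_B)/1.26 = 3.1714/1.26 = 2.52 g/cm³.

2.52 g/cm³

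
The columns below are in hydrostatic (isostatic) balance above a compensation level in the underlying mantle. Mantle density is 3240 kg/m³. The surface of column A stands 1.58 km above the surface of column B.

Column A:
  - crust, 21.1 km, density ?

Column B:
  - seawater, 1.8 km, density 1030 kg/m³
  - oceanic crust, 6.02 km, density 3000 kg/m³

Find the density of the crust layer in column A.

2740 kg/m³

Take the compensation level at the base of the deeper column (depth z_c below the surface of column A) and equate Σ ρ_i t_i down to z_c; mantle fills any gap and the z_c terms cancel.
Column A: 21.1×ρ + (z_c − 21.1)×3240
Column B: 1.58×0 + 1.8×1030 + 6.02×3000 + (z_c − 1.58 − 7.82)×3240
The z_c×3240 term appears on both sides and cancels. Collect the known terms of each column as K = Σ(ρt)_known − 3240 × (depth of known layers): K_A = 0 − 3240×21.1 = −68364; K_B = 19914 − 3240×(1.58 + 7.82) = −10542.
Balance: K_A + 21.1×ρ = K_B, so ρ = (K_B − K_A)/21.1 = 57822/21.1 = 2740 kg/m³.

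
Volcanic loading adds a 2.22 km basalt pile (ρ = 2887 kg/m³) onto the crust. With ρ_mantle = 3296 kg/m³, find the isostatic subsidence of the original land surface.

Subaerial loading: s = t ρ_load / ρ_m.
s = 2.22 km × 2887/3296 = 1.94 km.

1.94 km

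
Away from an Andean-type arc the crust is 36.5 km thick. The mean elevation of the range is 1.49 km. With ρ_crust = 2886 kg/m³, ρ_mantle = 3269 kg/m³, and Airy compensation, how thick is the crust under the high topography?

49.2 km

Root depth r = h ρ_c / (ρ_m − ρ_c) = 1.49 km × 2886 / 383 = 11.23 km.
Total thickness = T + h + r = 36.5 km + 1.49 km + 11.23 km = 49.2 km.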